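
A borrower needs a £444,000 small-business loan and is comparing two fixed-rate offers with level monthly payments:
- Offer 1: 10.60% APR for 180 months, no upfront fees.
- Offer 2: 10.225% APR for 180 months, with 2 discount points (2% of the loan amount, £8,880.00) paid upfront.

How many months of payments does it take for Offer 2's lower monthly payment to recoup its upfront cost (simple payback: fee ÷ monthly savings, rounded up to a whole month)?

Offer 1: monthly rate = 10.6%/12 = 0.0088333; payment = 444,000 × 0.0088333 / (1 − (1+0.0088333)^−180) = £4,935.53.
Offer 2: monthly rate = 10.225%/12 = 0.0085208; payment = 444,000 × 0.0085208 / (1 − (1+0.0085208)^−180) = £4,832.55.
Monthly savings = £4,935.53 − £4,832.55 = £102.98.
Break-even = £8,880.00 / £102.98 = 86.23 → 87 months.

87 months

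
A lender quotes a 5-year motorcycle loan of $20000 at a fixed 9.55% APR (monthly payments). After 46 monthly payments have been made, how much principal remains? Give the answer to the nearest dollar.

With monthly rate i = 9.55%/12 = 0.0079583, the balance after k of n payments is P · [(1+i)^n − (1+i)^k] / [(1+i)^n − 1].
(1+0.0079583)^60 = 1.60899534 and (1+0.0079583)^46 = 1.43998732, so the balance is 20,000 × (1.60899534 − 1.43998732) / (1.60899534 − 1) = $5,550.39.

$5,550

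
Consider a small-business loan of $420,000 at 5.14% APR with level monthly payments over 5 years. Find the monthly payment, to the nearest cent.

$7,952.89

At 5.14% the monthly rate is 0.0042833, so the payment is 420,000 × 0.0042833 / (1 − 1.0042833^−60) = $7,952.89.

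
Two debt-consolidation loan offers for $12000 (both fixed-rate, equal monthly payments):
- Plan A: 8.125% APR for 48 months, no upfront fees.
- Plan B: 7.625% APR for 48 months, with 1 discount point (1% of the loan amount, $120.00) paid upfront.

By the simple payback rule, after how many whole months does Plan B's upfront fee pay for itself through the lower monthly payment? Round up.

Plan A: monthly rate = 8.125%/12 = 0.0067708; payment = 12,000 × 0.0067708 / (1 − (1+0.0067708)^−48) = $293.66.
Plan B: monthly rate = 7.625%/12 = 0.0063542; payment = 12,000 × 0.0063542 / (1 − (1+0.0063542)^−48) = $290.85.
Monthly savings = $293.66 − $290.85 = $2.81.
Break-even = $120.00 / $2.81 = 42.70 → 43 months.

43 months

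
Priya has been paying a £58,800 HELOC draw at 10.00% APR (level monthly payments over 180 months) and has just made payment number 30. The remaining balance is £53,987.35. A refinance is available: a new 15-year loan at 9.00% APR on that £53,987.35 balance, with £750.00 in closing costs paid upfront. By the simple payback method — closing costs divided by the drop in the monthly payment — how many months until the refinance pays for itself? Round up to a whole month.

9 months

Current payment = 58,800 × 10%/12 / (1 − (1+0.0083333)^−180) = £631.87.
Refinanced payment = 53,987.35 × 0.0075000 / (1 − (1+0.0075000)^−180) = £547.58.
Monthly savings = £631.87 − £547.58 = £84.29.
Break-even = £750.00 / £84.29 = 8.90 → 9 months.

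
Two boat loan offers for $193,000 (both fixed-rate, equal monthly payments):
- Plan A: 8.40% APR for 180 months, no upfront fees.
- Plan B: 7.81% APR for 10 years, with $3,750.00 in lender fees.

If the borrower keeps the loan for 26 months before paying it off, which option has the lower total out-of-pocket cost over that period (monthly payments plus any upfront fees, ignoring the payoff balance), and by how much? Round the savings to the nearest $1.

Plan A by $15,009

Plan A: monthly rate = 8.4%/12 = 0.0070000; payment = 193,000 × 0.0070000 / (1 − (1+0.0070000)^−180) = $1,889.25.
Plan B: monthly rate = 7.81%/12 = 0.0065083; payment = 193,000 × 0.0065083 / (1 − (1+0.0065083)^−120) = $2,322.29.
Over 26 months: Plan A costs 26 × $1,889.25 = $49,120.50; Plan B costs 26 × $2,322.29 + $3,750.00 = $64,129.54.
Plan A is cheaper by $64,129.54 − $49,120.50 = $15,009.04.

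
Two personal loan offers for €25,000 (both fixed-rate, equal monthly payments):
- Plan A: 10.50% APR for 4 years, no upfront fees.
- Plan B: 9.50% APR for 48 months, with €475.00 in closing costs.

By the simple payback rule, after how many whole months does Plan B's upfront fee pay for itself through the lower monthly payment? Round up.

40 months

Plan A: monthly rate = 10.5%/12 = 0.0087500; payment = 25,000 × 0.0087500 / (1 − (1+0.0087500)^−48) = €640.08.
Plan B: monthly rate = 9.5%/12 = 0.0079167; payment = 25,000 × 0.0079167 / (1 − (1+0.0079167)^−48) = €628.08.
Monthly savings = €640.08 − €628.08 = €12.00.
Break-even = €475.00 / €12.00 = 39.58 → 40 months.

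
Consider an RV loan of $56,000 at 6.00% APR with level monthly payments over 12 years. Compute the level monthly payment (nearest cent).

At 6.00% the monthly rate is 0.0050000, so the payment is 56,000 × 0.0050000 / (1 − 1.0050000^−144) = $546.48.

$546.48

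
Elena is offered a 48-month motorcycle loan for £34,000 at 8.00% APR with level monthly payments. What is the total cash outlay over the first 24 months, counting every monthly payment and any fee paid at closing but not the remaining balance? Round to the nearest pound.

£19,921

Monthly rate = 8%/12 = 0.0066667; payment = 34,000 × 0.0066667 / (1 − (1+0.0066667)^−48) = £830.04.
Total outlay = 24 × £830.04 = £19,920.96.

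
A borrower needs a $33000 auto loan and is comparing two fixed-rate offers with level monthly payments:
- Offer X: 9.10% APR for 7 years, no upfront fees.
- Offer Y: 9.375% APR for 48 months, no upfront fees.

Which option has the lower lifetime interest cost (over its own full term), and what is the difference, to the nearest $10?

Offer X: at 9.10% the monthly rate is 0.0075833, so the payment is 33,000 × 0.0075833 / (1 − 1.0075833^−84) = $532.62.
Total interest on Offer X = 84 × $532.62 − $33,000 = $11,740.08.
Offer Y: monthly rate = 9.375%/12 = 0.0078125; payment = 33,000 × 0.0078125 / (1 − (1+0.0078125)^−48) = $827.10.
Total interest on Offer Y = 48 × $827.10 − $33,000 = $6,700.80.
Offer Y is lower by $5,039.28.

Offer Y by $5,040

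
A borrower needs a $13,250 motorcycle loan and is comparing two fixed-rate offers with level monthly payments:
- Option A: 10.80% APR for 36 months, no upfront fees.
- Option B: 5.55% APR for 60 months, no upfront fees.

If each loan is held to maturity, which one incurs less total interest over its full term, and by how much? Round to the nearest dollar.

Option A: at 10.80% the monthly rate is 0.0090000, so the payment is 13,250 × 0.0090000 / (1 − 1.0090000^−36) = $432.53.
Total interest on Option A = 36 × $432.53 − $13,250 = $2,321.08.
Option B: at 5.55% the monthly rate is 0.0046250, so the payment is 13,250 × 0.0046250 / (1 − 1.0046250^−60) = $253.40.
Total interest on Option B = 60 × $253.40 − $13,250 = $1,954.00.
Option B is lower by $367.08.

Option B by $367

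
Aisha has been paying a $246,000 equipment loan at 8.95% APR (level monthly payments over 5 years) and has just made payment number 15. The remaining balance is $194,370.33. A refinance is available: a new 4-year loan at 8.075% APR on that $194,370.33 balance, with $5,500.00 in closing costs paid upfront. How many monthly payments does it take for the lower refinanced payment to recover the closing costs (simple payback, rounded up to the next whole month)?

Current payment = 246,000 × 8.95%/12 / (1 − (1+0.0074583)^−60) = $5,100.59.
Refinanced payment = 194,370.33 × 0.0067292 / (1 − (1+0.0067292)^−48) = $4,751.99.
Monthly savings = $5,100.59 − $4,751.99 = $348.60.
Break-even = $5,500.00 / $348.60 = 15.78 → 16 months.

16 months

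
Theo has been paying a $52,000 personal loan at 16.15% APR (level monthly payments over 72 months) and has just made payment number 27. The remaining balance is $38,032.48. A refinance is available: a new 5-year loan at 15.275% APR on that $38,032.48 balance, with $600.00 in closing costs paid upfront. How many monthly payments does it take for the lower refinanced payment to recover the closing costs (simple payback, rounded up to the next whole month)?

Current payment = 52,000 × 16.15%/12 / (1 − (1+0.0134583)^−72) = $1,132.27.
Refinanced payment = 38,032.48 × 0.0127292 / (1 − (1+0.0127292)^−60) = $910.29.
Monthly savings = $1,132.27 − $910.29 = $221.98.
Break-even = $600.00 / $221.98 = 2.70 → 3 months.

3 months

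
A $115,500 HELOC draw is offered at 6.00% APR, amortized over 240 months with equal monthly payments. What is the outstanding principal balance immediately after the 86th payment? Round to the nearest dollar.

$88,722

With monthly rate i = 6%/12 = 0.0050000, the balance after k of n payments is P · [(1+i)^n − (1+i)^k] / [(1+i)^n − 1].
(1+0.0050000)^240 = 3.31020448 and (1+0.0050000)^86 = 1.53561134, so the balance is 115,500 × (3.31020448 − 1.53561134) / (3.31020448 − 1) = $88,721.80.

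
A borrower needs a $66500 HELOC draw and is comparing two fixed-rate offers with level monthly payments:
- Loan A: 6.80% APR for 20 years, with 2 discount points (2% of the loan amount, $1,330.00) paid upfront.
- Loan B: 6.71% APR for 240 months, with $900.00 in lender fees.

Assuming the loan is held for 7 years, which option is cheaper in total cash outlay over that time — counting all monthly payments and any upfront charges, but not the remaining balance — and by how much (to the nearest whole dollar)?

Loan A: at 6.80% the monthly rate is 0.0056667, so the payment is 66,500 × 0.0056667 / (1 − 1.0056667^−240) = $507.62.
Loan B: monthly rate = 6.71%/12 = 0.0055917; payment = 66,500 × 0.0055917 / (1 − (1+0.0055917)^−240) = $504.06.
Over 84 months: Loan A costs 84 × $507.62 + $1,330.00 = $43,970.08; Loan B costs 84 × $504.06 + $900.00 = $43,241.04.
Loan B is cheaper by $43,970.08 − $43,241.04 = $729.04.

Loan B by $729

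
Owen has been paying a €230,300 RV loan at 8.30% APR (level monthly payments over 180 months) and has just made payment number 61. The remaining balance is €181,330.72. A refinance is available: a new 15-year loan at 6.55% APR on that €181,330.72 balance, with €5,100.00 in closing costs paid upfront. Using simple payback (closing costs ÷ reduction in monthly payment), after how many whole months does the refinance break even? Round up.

Current payment = 230,300 × 8.3%/12 / (1 − (1+0.0069167)^−180) = €2,240.94.
Refinanced payment = 181,330.72 × 0.0054583 / (1 − (1+0.0054583)^−180) = €1,584.57.
Monthly savings = €2,240.94 − €1,584.57 = €656.37.
Break-even = €5,100.00 / €656.37 = 7.77 → 8 months.

8 months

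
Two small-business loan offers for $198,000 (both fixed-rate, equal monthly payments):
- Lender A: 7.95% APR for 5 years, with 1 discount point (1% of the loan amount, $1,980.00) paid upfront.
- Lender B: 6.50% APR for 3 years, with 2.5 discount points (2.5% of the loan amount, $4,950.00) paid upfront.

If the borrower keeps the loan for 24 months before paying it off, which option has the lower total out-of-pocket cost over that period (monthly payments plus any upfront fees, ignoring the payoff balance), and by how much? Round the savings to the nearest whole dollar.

Lender A: at 7.95% the monthly rate is 0.0066250, so the payment is 198,000 × 0.0066250 / (1 − 1.0066250^−60) = $4,009.99.
Lender B: monthly rate = 6.5%/12 = 0.0054167; payment = 198,000 × 0.0054167 / (1 − (1+0.0054167)^−36) = $6,068.50.
Over 24 months: Lender A costs 24 × $4,009.99 + $1,980.00 = $98,219.76; Lender B costs 24 × $6,068.50 + $4,950.00 = $150,594.00.
Lender A is cheaper by $150,594.00 − $98,219.76 = $52,374.24.

Lender A by $52,374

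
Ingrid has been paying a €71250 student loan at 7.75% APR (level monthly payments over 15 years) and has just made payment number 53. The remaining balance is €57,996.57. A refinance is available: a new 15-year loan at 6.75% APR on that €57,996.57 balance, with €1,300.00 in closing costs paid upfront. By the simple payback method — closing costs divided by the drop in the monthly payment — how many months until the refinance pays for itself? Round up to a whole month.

Current payment = 71,250 × 7.75%/12 / (1 − (1+0.0064583)^−180) = €670.66.
Refinanced payment = 57,996.57 × 0.0056250 / (1 − (1+0.0056250)^−180) = €513.22.
Monthly savings = €670.66 − €513.22 = €157.44.
Break-even = €1,300.00 / €157.44 = 8.26 → 9 months.

9 months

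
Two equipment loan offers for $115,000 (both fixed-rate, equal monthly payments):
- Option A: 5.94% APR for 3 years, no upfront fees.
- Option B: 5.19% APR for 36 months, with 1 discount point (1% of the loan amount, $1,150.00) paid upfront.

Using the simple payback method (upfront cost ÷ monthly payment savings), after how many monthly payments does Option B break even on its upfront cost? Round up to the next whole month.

30 months

Option A: monthly rate = 5.94%/12 = 0.0049500; payment = 115,000 × 0.0049500 / (1 − (1+0.0049500)^−36) = $3,495.40.
Option B: at 5.19% the monthly rate is 0.0043250, so the payment is 115,000 × 0.0043250 / (1 − 1.0043250^−36) = $3,456.47.
Monthly savings = $3,495.40 − $3,456.47 = $38.93.
Break-even = $1,150.00 / $38.93 = 29.54 → 30 months.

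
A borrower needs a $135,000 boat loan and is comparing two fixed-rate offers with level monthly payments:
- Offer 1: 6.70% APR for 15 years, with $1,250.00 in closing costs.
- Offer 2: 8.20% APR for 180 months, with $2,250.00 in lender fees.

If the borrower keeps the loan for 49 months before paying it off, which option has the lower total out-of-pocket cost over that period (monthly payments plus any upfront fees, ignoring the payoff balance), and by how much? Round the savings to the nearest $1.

Offer 1 by $6,629

Offer 1: monthly rate = 6.7%/12 = 0.0055833; payment = 135,000 × 0.0055833 / (1 − (1+0.0055833)^−180) = $1,190.89.
Offer 2: monthly rate = 8.2%/12 = 0.0068333; payment = 135,000 × 0.0068333 / (1 − (1+0.0068333)^−180) = $1,305.77.
Over 49 months: Offer 1 costs 49 × $1,190.89 + $1,250.00 = $59,603.61; Offer 2 costs 49 × $1,305.77 + $2,250.00 = $66,232.73.
Offer 1 is cheaper by $66,232.73 − $59,603.61 = $6,629.12.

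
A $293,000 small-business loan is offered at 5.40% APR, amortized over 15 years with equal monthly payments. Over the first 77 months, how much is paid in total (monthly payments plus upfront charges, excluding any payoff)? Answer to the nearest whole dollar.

$183,147

Monthly rate = 5.4%/12 = 0.0045000; payment = 293,000 × 0.0045000 / (1 − (1+0.0045000)^−180) = $2,378.53.
Total outlay = 77 × $2,378.53 = $183,146.81.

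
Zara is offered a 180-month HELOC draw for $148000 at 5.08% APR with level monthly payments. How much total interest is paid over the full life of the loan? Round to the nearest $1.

Monthly rate = 5.08%/12 = 0.0042333; payment = 148,000 × 0.0042333 / (1 − (1+0.0042333)^−180) = $1,176.55.
Total paid = 180 × $1,176.55 = $211,779.00; interest = $211,779.00 − $148,000 = $63,779.00.

$63,779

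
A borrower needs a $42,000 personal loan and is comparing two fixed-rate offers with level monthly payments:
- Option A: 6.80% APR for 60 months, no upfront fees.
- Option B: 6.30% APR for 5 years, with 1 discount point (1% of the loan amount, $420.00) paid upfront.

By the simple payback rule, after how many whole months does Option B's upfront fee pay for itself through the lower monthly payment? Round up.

Option A: monthly rate = 6.8%/12 = 0.0056667; payment = 42,000 × 0.0056667 / (1 − (1+0.0056667)^−60) = $827.69.
Option B: at 6.30% the monthly rate is 0.0052500, so the payment is 42,000 × 0.0052500 / (1 − 1.0052500^−60) = $817.85.
Monthly savings = $827.69 − $817.85 = $9.84.
Break-even = $420.00 / $9.84 = 42.68 → 43 months.

43 months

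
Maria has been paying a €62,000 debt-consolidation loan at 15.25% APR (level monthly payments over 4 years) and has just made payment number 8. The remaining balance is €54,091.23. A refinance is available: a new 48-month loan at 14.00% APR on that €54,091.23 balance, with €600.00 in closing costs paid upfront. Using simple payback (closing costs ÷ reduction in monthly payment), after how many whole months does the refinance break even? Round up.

Current payment = 62,000 × 15.25%/12 / (1 − (1+0.0127083)^−48) = €1,733.37.
Refinanced payment = 54,091.23 × 0.0116667 / (1 − (1+0.0116667)^−48) = €1,478.12.
Monthly savings = €1,733.37 − €1,478.12 = €255.25.
Break-even = €600.00 / €255.25 = 2.35 → 3 months.

3 months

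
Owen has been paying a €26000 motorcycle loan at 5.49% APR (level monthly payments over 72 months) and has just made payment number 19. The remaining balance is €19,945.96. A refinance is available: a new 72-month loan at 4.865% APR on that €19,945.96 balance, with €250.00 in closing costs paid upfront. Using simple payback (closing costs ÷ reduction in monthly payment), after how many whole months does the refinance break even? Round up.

Current payment = 26,000 × 5.49%/12 / (1 − (1+0.0045750)^−72) = €424.66.
Refinanced payment = 19,945.96 × 0.0040542 / (1 − (1+0.0040542)^−72) = €319.98.
Monthly savings = €424.66 − €319.98 = €104.68.
Break-even = €250.00 / €104.68 = 2.39 → 3 months.

3 months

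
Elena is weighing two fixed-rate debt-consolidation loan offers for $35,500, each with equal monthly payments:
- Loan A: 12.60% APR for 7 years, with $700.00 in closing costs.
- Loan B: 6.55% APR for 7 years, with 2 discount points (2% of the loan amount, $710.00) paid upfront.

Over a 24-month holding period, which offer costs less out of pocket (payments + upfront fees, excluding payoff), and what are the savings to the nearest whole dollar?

Loan A: at 12.60% the monthly rate is 0.0105000, so the payment is 35,500 × 0.0105000 / (1 − 1.0105000^−84) = $638.12.
Loan B: monthly rate = 6.55%/12 = 0.0054583; payment = 35,500 × 0.0054583 / (1 − (1+0.0054583)^−84) = $528.01.
Over 24 months: Loan A costs 24 × $638.12 + $700.00 = $16,014.88; Loan B costs 24 × $528.01 + $710.00 = $13,382.24.
Loan B is cheaper by $16,014.88 − $13,382.24 = $2,632.64.

Loan B by $2,633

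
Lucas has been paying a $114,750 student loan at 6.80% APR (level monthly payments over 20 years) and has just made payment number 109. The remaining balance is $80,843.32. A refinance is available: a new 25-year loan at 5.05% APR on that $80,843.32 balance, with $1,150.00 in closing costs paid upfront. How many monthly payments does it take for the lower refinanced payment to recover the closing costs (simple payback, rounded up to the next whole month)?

Current payment = 114,750 × 6.8%/12 / (1 − (1+0.0056667)^−240) = $875.93.
Refinanced payment = 80,843.32 × 0.0042083 / (1 − (1+0.0042083)^−300) = $474.96.
Monthly savings = $875.93 − $474.96 = $400.97.
Break-even = $1,150.00 / $400.97 = 2.87 → 3 months.

3 months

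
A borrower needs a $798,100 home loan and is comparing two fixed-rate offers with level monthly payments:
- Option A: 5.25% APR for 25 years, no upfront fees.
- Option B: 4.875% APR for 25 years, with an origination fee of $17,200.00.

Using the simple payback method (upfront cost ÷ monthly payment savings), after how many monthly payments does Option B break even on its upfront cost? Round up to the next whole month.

Option A: at 5.25% the monthly rate is 0.0043750, so the payment is 798,100 × 0.0043750 / (1 − 1.0043750^−300) = $4,782.60.
Option B: monthly rate = 4.875%/12 = 0.0040625; payment = 798,100 × 0.0040625 / (1 − (1+0.0040625)^−300) = $4,607.67.
Monthly savings = $4,782.60 − $4,607.67 = $174.93.
Break-even = $17,200.00 / $174.93 = 98.33 → 99 months.

99 months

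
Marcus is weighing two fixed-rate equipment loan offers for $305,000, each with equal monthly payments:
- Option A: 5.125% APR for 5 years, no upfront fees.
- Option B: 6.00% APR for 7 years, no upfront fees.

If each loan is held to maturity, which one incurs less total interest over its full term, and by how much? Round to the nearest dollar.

Option A: monthly rate = 5.125%/12 = 0.0042708; payment = 305,000 × 0.0042708 / (1 − (1+0.0042708)^−60) = $5,773.21.
Total interest on Option A = 60 × $5,773.21 − $305,000 = $41,392.60.
Option B: at 6.00% the monthly rate is 0.0050000, so the payment is 305,000 × 0.0050000 / (1 − 1.0050000^−84) = $4,455.61.
Total interest on Option B = 84 × $4,455.61 − $305,000 = $69,271.24.
Option A is lower by $27,878.64.

Option A by $27,879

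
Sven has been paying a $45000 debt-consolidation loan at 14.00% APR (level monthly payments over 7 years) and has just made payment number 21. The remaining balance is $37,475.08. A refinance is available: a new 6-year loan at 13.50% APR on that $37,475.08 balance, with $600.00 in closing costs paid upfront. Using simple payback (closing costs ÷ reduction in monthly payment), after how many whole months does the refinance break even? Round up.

8 months

Current payment = 45,000 × 14%/12 / (1 − (1+0.0116667)^−84) = $843.30.
Refinanced payment = 37,475.08 × 0.0112500 / (1 − (1+0.0112500)^−72) = $762.20.
Monthly savings = $843.30 − $762.20 = $81.10.
Break-even = $600.00 / $81.10 = 7.40 → 8 months.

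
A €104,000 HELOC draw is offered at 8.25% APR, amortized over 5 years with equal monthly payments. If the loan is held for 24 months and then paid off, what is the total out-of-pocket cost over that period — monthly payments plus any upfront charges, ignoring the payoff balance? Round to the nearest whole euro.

€50,909

At 8.25% the monthly rate is 0.0068750, so the payment is 104,000 × 0.0068750 / (1 − 1.0068750^−60) = €2,121.21.
Total outlay = 24 × €2,121.21 = €50,909.04.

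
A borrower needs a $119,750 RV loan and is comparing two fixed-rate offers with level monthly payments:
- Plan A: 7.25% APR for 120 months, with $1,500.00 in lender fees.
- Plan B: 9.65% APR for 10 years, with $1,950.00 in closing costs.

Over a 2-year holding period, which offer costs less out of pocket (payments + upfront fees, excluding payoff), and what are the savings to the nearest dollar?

Plan A: at 7.25% the monthly rate is 0.0060417, so the payment is 119,750 × 0.0060417 / (1 − 1.0060417^−120) = $1,405.88.
Plan B: monthly rate = 9.65%/12 = 0.0080417; payment = 119,750 × 0.0080417 / (1 − (1+0.0080417)^−120) = $1,559.39.
Over 24 months: Plan A costs 24 × $1,405.88 + $1,500.00 = $35,241.12; Plan B costs 24 × $1,559.39 + $1,950.00 = $39,375.36.
Plan A is cheaper by $39,375.36 − $35,241.12 = $4,134.24.

Plan A by $4,134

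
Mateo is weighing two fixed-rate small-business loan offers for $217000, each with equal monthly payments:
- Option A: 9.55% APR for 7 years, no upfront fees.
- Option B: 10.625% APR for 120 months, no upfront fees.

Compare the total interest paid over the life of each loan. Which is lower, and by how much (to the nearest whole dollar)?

Option A by $54,811

Option A: at 9.55% the monthly rate is 0.0079583, so the payment is 217,000 × 0.0079583 / (1 − 1.0079583^−84) = $3,552.20.
Total interest on Option A = 84 × $3,552.20 − $217,000 = $81,384.80.
Option B: monthly rate = 10.625%/12 = 0.0088542; payment = 217,000 × 0.0088542 / (1 − (1+0.0088542)^−120) = $2,943.30.
Total interest on Option B = 120 × $2,943.30 − $217,000 = $136,196.00.
Option A is lower by $54,811.20.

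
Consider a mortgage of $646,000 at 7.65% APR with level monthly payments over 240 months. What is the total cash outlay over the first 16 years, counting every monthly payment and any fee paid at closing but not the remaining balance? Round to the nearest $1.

$1,010,600

At 7.65% the monthly rate is 0.0063750, so the payment is 646,000 × 0.0063750 / (1 − 1.0063750^−240) = $5,263.54.
Total outlay = 192 × $5,263.54 = $1,010,599.68.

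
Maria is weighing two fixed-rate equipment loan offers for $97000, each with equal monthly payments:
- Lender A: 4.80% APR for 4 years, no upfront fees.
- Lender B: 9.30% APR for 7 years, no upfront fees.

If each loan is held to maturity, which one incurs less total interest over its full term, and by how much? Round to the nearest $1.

Lender A: monthly rate = 4.8%/12 = 0.0040000; payment = 97,000 × 0.0040000 / (1 − (1+0.0040000)^−48) = $2,225.06.
Total interest on Lender A = 48 × $2,225.06 − $97,000 = $9,802.88.
Lender B: at 9.30% the monthly rate is 0.0077500, so the payment is 97,000 × 0.0077500 / (1 − 1.0077500^−84) = $1,575.45.
Total interest on Lender B = 84 × $1,575.45 − $97,000 = $35,337.80.
Lender A is lower by $25,534.92.

Lender A by $25,535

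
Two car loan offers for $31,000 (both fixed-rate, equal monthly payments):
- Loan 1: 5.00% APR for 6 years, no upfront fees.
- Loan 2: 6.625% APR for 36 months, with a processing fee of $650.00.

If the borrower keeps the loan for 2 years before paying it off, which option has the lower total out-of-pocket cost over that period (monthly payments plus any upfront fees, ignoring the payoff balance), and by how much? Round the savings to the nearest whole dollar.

Loan 1: at 5.00% the monthly rate is 0.0041667, so the payment is 31,000 × 0.0041667 / (1 − 1.0041667^−72) = $499.25.
Loan 2: monthly rate = 6.625%/12 = 0.0055208; payment = 31,000 × 0.0055208 / (1 − (1+0.0055208)^−36) = $951.88.
Over 24 months: Loan 1 costs 24 × $499.25 = $11,982.00; Loan 2 costs 24 × $951.88 + $650.00 = $23,495.12.
Loan 1 is cheaper by $23,495.12 − $11,982.00 = $11,513.12.

Loan 1 by $11,513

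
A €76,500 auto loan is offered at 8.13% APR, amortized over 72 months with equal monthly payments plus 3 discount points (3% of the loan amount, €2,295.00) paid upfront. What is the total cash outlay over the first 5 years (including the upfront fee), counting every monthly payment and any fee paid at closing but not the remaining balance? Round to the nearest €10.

At 8.13% the monthly rate is 0.0067750, so the payment is 76,500 × 0.0067750 / (1 − 1.0067750^−72) = €1,346.15.
Total outlay = 60 × €1,346.15 + €2,295.00 = €83,064.00.

€83,060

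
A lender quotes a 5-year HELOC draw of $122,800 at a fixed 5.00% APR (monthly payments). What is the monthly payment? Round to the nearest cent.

$2,317.39

At 5.00% the monthly rate is 0.0041667, so the payment is 122,800 × 0.0041667 / (1 − 1.0041667^−60) = $2,317.39.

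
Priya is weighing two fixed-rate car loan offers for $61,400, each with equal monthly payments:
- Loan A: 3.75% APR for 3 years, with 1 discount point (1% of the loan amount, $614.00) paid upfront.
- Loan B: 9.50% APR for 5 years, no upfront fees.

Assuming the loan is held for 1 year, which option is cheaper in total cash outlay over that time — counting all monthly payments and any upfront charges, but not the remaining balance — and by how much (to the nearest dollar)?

Loan A: at 3.75% the monthly rate is 0.0031250, so the payment is 61,400 × 0.0031250 / (1 − 1.0031250^−36) = $1,805.95.
Loan B: monthly rate = 9.5%/12 = 0.0079167; payment = 61,400 × 0.0079167 / (1 − (1+0.0079167)^−60) = $1,289.51.
Over 12 months: Loan A costs 12 × $1,805.95 + $614.00 = $22,285.40; Loan B costs 12 × $1,289.51 = $15,474.12.
Loan B is cheaper by $22,285.40 − $15,474.12 = $6,811.28.

Loan B by $6,811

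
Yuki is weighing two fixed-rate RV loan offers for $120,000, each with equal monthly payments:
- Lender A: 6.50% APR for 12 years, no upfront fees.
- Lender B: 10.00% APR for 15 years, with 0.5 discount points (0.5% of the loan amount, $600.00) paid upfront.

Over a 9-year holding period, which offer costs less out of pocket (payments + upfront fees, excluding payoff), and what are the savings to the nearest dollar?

Lender A: monthly rate = 6.5%/12 = 0.0054167; payment = 120,000 × 0.0054167 / (1 − (1+0.0054167)^−144) = $1,202.31.
Lender B: monthly rate = 10%/12 = 0.0083333; payment = 120,000 × 0.0083333 / (1 − (1+0.0083333)^−180) = $1,289.53.
Over 108 months: Lender A costs 108 × $1,202.31 = $129,849.48; Lender B costs 108 × $1,289.53 + $600.00 = $139,869.24.
Lender A is cheaper by $139,869.24 − $129,849.48 = $10,019.76.

Lender A by $10,020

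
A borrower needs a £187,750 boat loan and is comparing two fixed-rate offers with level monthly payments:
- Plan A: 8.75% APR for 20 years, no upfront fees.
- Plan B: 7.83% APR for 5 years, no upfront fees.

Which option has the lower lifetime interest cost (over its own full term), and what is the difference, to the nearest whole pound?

Plan B by £170,702

Plan A: monthly rate = 8.75%/12 = 0.0072917; payment = 187,750 × 0.0072917 / (1 − (1+0.0072917)^−240) = £1,659.17.
Total interest on Plan A = 240 × £1,659.17 − £187,750 = £210,450.80.
Plan B: at 7.83% the monthly rate is 0.0065250, so the payment is 187,750 × 0.0065250 / (1 − 1.0065250^−60) = £3,791.64.
Total interest on Plan B = 60 × £3,791.64 − £187,750 = £39,748.40.
Plan B is lower by £170,702.40.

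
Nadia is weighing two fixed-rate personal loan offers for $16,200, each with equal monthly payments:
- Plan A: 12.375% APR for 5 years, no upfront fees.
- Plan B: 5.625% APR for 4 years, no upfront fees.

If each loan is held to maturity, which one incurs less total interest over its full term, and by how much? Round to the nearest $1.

Plan A: at 12.375% the monthly rate is 0.0103125, so the payment is 16,200 × 0.0103125 / (1 − 1.0103125^−60) = $363.44.
Total interest on Plan A = 60 × $363.44 − $16,200 = $5,606.40.
Plan B: at 5.625% the monthly rate is 0.0046875, so the payment is 16,200 × 0.0046875 / (1 − 1.0046875^−48) = $377.68.
Total interest on Plan B = 48 × $377.68 − $16,200 = $1,928.64.
Plan B is lower by $3,677.76.

Plan B by $3,678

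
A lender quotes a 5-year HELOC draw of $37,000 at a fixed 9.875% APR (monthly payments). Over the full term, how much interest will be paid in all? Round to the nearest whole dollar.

$10,032

At 9.875% the monthly rate is 0.0082292, so the payment is 37,000 × 0.0082292 / (1 − 1.0082292^−60) = $783.87.
Total paid = 60 × $783.87 = $47,032.20; interest = $47,032.20 − $37,000 = $10,032.20.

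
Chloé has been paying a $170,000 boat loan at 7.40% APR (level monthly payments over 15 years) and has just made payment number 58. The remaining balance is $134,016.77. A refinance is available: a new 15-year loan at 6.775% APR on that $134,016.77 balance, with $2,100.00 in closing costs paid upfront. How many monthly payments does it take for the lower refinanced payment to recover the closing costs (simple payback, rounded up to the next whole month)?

6 months

Current payment = 170,000 × 7.4%/12 / (1 − (1+0.0061667)^−180) = $1,566.28.
Refinanced payment = 134,016.77 × 0.0056458 / (1 − (1+0.0056458)^−180) = $1,187.79.
Monthly savings = $1,566.28 − $1,187.79 = $378.49.
Break-even = $2,100.00 / $378.49 = 5.55 → 6 months.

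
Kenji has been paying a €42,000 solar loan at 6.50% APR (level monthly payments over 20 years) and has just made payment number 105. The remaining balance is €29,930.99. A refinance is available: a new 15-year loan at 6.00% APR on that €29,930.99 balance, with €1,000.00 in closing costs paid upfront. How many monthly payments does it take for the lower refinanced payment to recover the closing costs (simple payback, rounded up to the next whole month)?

17 months

Current payment = 42,000 × 6.5%/12 / (1 − (1+0.0054167)^−240) = €313.14.
Refinanced payment = 29,930.99 × 0.0050000 / (1 − (1+0.0050000)^−180) = €252.57.
Monthly savings = €313.14 − €252.57 = €60.57.
Break-even = €1,000.00 / €60.57 = 16.51 → 17 months.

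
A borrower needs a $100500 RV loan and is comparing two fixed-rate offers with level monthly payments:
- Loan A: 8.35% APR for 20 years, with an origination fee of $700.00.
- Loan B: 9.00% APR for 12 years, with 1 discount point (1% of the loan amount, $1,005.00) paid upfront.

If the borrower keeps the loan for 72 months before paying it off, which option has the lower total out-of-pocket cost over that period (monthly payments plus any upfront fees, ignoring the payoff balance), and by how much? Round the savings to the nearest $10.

Loan A: at 8.35% the monthly rate is 0.0069583, so the payment is 100,500 × 0.0069583 / (1 − 1.0069583^−240) = $862.64.
Loan B: at 9.00% the monthly rate is 0.0075000, so the payment is 100,500 × 0.0075000 / (1 − 1.0075000^−144) = $1,143.72.
Over 72 months: Loan A costs 72 × $862.64 + $700.00 = $62,810.08; Loan B costs 72 × $1,143.72 + $1,005.00 = $83,352.84.
Loan A is cheaper by $83,352.84 − $62,810.08 = $20,542.76.

Loan A by $20,540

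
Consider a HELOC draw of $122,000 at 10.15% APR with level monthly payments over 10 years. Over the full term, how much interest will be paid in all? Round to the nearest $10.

$72,690

Monthly rate = 10.15%/12 = 0.0084583; payment = 122,000 × 0.0084583 / (1 − (1+0.0084583)^−120) = $1,622.39.
Total paid = 120 × $1,622.39 = $194,686.80; interest = $194,686.80 − $122,000 = $72,686.80.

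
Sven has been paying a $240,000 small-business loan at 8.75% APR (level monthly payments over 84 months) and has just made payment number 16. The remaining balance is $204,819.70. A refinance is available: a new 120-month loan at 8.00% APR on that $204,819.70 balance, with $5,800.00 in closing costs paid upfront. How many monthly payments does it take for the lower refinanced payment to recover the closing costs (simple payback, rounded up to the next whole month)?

5 months

Current payment = 240,000 × 8.75%/12 / (1 − (1+0.0072917)^−84) = $3,831.00.
Refinanced payment = 204,819.70 × 0.0066667 / (1 − (1+0.0066667)^−120) = $2,485.03.
Monthly savings = $3,831.00 − $2,485.03 = $1,345.97.
Break-even = $5,800.00 / $1,345.97 = 4.31 → 5 months.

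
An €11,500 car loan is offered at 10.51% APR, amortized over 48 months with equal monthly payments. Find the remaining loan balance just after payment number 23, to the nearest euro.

€6,586

With monthly rate i = 10.51%/12 = 0.0087583, the balance after k of n payments is P · [(1+i)^n − (1+i)^k] / [(1+i)^n − 1].
(1+0.0087583)^48 = 1.51978622 and (1+0.0087583)^23 = 1.22209260, so the balance is 11,500 × (1.51978622 − 1.22209260) / (1.51978622 − 1) = €6,586.32.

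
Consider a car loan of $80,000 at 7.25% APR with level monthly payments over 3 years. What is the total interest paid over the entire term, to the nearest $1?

Monthly rate = 7.25%/12 = 0.0060417; payment = 80,000 × 0.0060417 / (1 − (1+0.0060417)^−36) = $2,479.32.
Total paid = 36 × $2,479.32 = $89,255.52; interest = $89,255.52 − $80,000 = $9,255.52.

$9,256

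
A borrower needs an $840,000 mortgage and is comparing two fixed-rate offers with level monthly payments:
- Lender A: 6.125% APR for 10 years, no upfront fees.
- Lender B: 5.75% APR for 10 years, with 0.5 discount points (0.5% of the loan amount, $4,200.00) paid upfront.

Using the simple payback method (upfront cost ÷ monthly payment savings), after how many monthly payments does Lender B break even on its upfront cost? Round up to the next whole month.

Lender A: at 6.125% the monthly rate is 0.0051042, so the payment is 840,000 × 0.0051042 / (1 − 1.0051042^−120) = $9,378.54.
Lender B: at 5.75% the monthly rate is 0.0047917, so the payment is 840,000 × 0.0047917 / (1 − 1.0047917^−120) = $9,220.61.
Monthly savings = $9,378.54 − $9,220.61 = $157.93.
Break-even = $4,200.00 / $157.93 = 26.59 → 27 months.

27 months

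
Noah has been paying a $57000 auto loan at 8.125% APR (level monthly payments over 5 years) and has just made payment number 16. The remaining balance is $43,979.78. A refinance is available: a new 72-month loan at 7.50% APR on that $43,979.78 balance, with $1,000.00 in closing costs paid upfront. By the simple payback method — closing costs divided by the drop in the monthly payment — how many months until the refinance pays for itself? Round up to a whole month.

Current payment = 57,000 × 8.125%/12 / (1 − (1+0.0067708)^−60) = $1,159.17.
Refinanced payment = 43,979.78 × 0.0062500 / (1 − (1+0.0062500)^−72) = $760.42.
Monthly savings = $1,159.17 − $760.42 = $398.75.
Break-even = $1,000.00 / $398.75 = 2.51 → 3 months.

3 months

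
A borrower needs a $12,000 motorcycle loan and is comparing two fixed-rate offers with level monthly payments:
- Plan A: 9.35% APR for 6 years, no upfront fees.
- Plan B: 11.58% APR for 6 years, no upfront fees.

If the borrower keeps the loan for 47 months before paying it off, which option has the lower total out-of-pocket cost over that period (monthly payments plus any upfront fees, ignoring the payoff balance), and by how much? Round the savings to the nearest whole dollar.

Plan A by $639

Plan A: monthly rate = 9.35%/12 = 0.0077917; payment = 12,000 × 0.0077917 / (1 − (1+0.0077917)^−72) = $218.40.
Plan B: at 11.58% the monthly rate is 0.0096500, so the payment is 12,000 × 0.0096500 / (1 − 1.0096500^−72) = $231.99.
Over 47 months: Plan A costs 47 × $218.40 = $10,264.80; Plan B costs 47 × $231.99 = $10,903.53.
Plan A is cheaper by $10,903.53 − $10,264.80 = $638.73.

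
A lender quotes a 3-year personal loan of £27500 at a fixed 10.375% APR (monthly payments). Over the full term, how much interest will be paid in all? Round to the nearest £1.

Monthly rate = 10.375%/12 = 0.0086458; payment = 27,500 × 0.0086458 / (1 − (1+0.0086458)^−36) = £892.20.
Total paid = 36 × £892.20 = £32,119.20; interest = £32,119.20 − £27,500 = £4,619.20.

£4,619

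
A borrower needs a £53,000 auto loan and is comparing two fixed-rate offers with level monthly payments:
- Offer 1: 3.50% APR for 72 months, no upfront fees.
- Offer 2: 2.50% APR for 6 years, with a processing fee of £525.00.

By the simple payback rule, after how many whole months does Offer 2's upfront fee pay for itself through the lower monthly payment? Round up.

23 months

Offer 1: monthly rate = 3.5%/12 = 0.0029167; payment = 53,000 × 0.0029167 / (1 − (1+0.0029167)^−72) = £817.18.
Offer 2: monthly rate = 2.5%/12 = 0.0020833; payment = 53,000 × 0.0020833 / (1 − (1+0.0020833)^−72) = £793.46.
Monthly savings = £817.18 − £793.46 = £23.72.
Break-even = £525.00 / £23.72 = 22.13 → 23 months.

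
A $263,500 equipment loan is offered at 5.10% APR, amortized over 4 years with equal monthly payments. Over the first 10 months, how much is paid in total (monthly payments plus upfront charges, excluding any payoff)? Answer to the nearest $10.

$60,800

At 5.10% the monthly rate is 0.0042500, so the payment is 263,500 × 0.0042500 / (1 − 1.0042500^−48) = $6,080.16.
Total outlay = 10 × $6,080.16 = $60,801.60.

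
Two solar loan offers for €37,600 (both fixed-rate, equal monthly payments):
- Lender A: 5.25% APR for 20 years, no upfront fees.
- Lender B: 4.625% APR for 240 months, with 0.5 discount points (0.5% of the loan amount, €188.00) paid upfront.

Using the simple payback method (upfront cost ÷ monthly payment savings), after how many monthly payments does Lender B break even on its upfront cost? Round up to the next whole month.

15 months

Lender A: monthly rate = 5.25%/12 = 0.0043750; payment = 37,600 × 0.0043750 / (1 − (1+0.0043750)^−240) = €253.37.
Lender B: at 4.625% the monthly rate is 0.0038542, so the payment is 37,600 × 0.0038542 / (1 − 1.0038542^−240) = €240.42.
Monthly savings = €253.37 − €240.42 = €12.95.
Break-even = €188.00 / €12.95 = 14.52 → 15 months.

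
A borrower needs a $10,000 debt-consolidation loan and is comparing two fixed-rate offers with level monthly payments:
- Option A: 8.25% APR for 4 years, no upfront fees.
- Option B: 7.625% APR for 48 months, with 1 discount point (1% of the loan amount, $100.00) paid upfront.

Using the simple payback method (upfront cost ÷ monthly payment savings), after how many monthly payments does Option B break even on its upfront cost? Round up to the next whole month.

35 months

Option A: at 8.25% the monthly rate is 0.0068750, so the payment is 10,000 × 0.0068750 / (1 − 1.0068750^−48) = $245.30.
Option B: at 7.625% the monthly rate is 0.0063542, so the payment is 10,000 × 0.0063542 / (1 − 1.0063542^−48) = $242.37.
Monthly savings = $245.30 − $242.37 = $2.93.
Break-even = $100.00 / $2.93 = 34.13 → 35 months.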